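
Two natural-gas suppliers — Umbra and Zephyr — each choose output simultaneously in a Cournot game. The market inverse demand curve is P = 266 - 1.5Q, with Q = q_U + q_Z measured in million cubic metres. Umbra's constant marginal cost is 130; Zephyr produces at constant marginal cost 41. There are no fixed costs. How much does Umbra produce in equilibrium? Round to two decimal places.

Umbra's profit: π_U = (266 - 1.5Q)q_U - (130q_U). Setting ∂π_U/∂q_U = 0: 136 - 3q_U - (3/2)(q_Z) = 0.
Zephyr's profit: π_Z = (266 - 1.5Q)q_Z - (41q_Z). Setting ∂π_Z/∂q_Z = 0: 225 - 3q_Z - (3/2)(q_U) = 0.
Best responses: q_U = (136 - (3/2)q_Z)/3, q_Z = (225 - (3/2)q_U)/3.
Solving the pair: q_U = 94/9, q_Z = 628/9.

10.44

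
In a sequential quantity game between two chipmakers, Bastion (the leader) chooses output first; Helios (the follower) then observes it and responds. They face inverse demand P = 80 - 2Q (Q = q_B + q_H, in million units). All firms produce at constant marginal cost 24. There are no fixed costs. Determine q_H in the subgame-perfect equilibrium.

The follower Helios best-responds to any q_B: π_H = (80 - 2Q)q_H - 24q_H.
∂π_H/∂q_H = 56 - 2q_B - 4q_H = 0 gives the reaction function q_H = (56 - 2q_B)/4.
Bastion substitutes q_H(q_B) into its own profit: π_B = q_B(80 - 2q_B - (56 - 2q_B)/2) - 24q_B = (52 - q_B)q_B - 24q_B.
Maximising: ∂π_B/∂q_B = 28 - 2q_B = 0, giving q_B = 14.
Then q_H = (56 - 2·14)/4 = 7.

7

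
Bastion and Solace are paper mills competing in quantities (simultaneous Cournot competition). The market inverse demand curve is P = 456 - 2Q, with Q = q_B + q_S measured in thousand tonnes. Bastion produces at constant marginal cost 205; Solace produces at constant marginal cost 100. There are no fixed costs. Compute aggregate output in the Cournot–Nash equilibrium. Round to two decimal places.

101.17

Bastion's profit: π_B = (456 - 2Q)q_B - (205q_B). Setting ∂π_B/∂q_B = 0: 251 - 4q_B - 2(q_S) = 0.
Solace's first-order condition: 356 - 4q_S - 2(q_B) = 0.
Rearranging gives the reaction functions q_B = (251 - 2q_S)/4 and q_S = (356 - 2q_B)/4.
Substituting one into the other gives q_B = 73/3 and q_S = 461/6.
Total output Q = 73/3 + 461/6 = 607/6.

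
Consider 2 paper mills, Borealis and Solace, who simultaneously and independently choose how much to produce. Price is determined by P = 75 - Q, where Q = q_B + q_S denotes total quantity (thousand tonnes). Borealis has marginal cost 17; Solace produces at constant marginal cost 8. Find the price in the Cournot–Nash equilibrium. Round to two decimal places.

33.33

Borealis's profit: π_B = (75 - Q)q_B - (17q_B). Setting ∂π_B/∂q_B = 0: 58 - 2q_B - (q_S) = 0.
Solace's first-order condition: 67 - 2q_S - (q_B) = 0.
So q_B = (58 - q_S)/2 and q_S = (67 - q_B)/2.
Solving the pair: q_B = 49/3, q_S = 76/3.
Total output Q = 125/3, so price P = 75 - 125/3 = 100/3.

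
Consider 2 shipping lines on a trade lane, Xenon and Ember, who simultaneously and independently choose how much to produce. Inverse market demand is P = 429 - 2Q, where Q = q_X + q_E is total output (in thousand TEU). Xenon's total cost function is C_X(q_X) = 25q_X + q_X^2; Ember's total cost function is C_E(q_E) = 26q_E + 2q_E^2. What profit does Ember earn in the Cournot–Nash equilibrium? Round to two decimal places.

Xenon's profit: π_X = (429 - 2Q)q_X - (25q_X + q_X²). Setting ∂π_X/∂q_X = 0: 404 - 6q_X - 2(q_E) = 0.
Ember's profit: π_E = (429 - 2Q)q_E - (26q_E + 2q_E²). Setting ∂π_E/∂q_E = 0: 403 - 8q_E - 2(q_X) = 0.
So q_X = (404 - 2q_E)/6 and q_E = (403 - 2q_X)/8.
Solving the pair: q_X = 1213/22, q_E = 805/22.
Price P = 429 - 2·(1009/11) = 245.5455.
Ember's profit: 245.5455·(805/22) - 26·(805/22) - 2(805/22)² = 5355.5785.

5355.58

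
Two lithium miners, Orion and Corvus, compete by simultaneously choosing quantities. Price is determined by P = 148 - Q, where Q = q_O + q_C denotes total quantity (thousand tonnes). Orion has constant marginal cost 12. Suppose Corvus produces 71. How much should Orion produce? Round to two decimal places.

32.50

With the rival's output fixed at 71, Orion's profit is π_O = (148 - 71 - q_O)q_O - (12q_O) = (77 - q_O)q_O - (12q_O).
∂π_O/∂q_O = 65 - 2q_O = 0, so q_O = 65/2.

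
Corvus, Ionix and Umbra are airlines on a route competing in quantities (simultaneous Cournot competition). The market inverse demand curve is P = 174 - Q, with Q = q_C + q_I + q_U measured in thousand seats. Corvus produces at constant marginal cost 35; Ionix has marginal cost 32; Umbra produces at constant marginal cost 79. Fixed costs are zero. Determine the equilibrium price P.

80

Corvus's profit: π_C = (174 - Q)q_C - (35q_C). Setting ∂π_C/∂q_C = 0: 139 - 2q_C - (q_I + q_U) = 0.
Ionix's profit: π_I = (174 - Q)q_I - (32q_I). Setting ∂π_I/∂q_I = 0: 142 - 2q_I - (q_C + q_U) = 0.
Umbra's profit: π_U = (174 - Q)q_U - (79q_U). Setting ∂π_U/∂q_U = 0: 95 - 2q_U - (q_C + q_I) = 0.
Summing all 3 equations gives 376 − 4Q = 0, hence Q = 94.
Back-substituting: q_C = (139 − 94) = 45, q_I = (142 − 94) = 48, q_U = (95 − 94) = 1.
Total output Q = 94, so price P = 174 - 94 = 80.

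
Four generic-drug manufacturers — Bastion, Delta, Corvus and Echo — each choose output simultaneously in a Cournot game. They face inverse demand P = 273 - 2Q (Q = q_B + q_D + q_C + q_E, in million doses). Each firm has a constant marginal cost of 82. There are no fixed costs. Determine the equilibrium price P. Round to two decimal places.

120.20

A representative firm's profit is π_i = q_i(273 - 2Q) - 82q_i.
Setting ∂π_i/∂q_i = 0 with rivals' quantities fixed: 191 - 4q_i - 2·Σ_{j≠i} q_j = 0.
With identical firms every q_j equals q_i, so Σ_{j≠i} q_j = 3q_i and 191 = 10q_i, giving q_i = 191/10.
Total output Q = 382/5, so price P = 273 - 2·(382/5) = 601/5.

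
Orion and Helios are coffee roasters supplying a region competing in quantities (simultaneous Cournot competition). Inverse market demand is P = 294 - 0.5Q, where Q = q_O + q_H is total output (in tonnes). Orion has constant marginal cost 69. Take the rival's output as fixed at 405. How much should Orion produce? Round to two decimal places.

With the rival's output fixed at 405, Orion's profit is π_O = (294 - (1/2)·405 - (1/2)q_O)q_O - (69q_O) = (183/2 - (1/2)q_O)q_O - (69q_O).
∂π_O/∂q_O = 45/2 - q_O = 0, so q_O = 45/2.

22.50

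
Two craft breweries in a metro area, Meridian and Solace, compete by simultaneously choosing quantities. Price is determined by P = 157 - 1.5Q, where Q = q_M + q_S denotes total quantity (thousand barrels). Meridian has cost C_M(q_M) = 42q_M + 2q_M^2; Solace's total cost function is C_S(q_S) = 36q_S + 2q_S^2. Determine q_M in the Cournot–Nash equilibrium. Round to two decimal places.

13.34

Meridian's profit: π_M = (157 - 1.5Q)q_M - (42q_M + 2q_M²). Setting ∂π_M/∂q_M = 0: 115 - 7q_M - (3/2)(q_S) = 0.
Solace's profit: π_S = (157 - 1.5Q)q_S - (36q_S + 2q_S²). Setting ∂π_S/∂q_S = 0: 121 - 7q_S - (3/2)(q_M) = 0.
Rearranging gives the reaction functions q_M = (115 - (3/2)q_S)/7 and q_S = (121 - (3/2)q_M)/7.
Substituting one into the other gives q_M = 13.3369 and q_S = 14.4278.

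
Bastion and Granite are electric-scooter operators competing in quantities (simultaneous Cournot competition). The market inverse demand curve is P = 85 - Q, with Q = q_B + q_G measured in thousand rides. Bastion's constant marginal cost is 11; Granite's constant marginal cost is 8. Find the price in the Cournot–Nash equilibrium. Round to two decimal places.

Bastion's profit: π_B = (85 - Q)q_B - (11q_B). Setting ∂π_B/∂q_B = 0: 74 - 2q_B - (q_G) = 0.
Granite's profit: π_G = (85 - Q)q_G - (8q_G). Setting ∂π_G/∂q_G = 0: 77 - 2q_G - (q_B) = 0.
Best responses: q_B = (74 - q_G)/2, q_G = (77 - q_B)/2.
Substituting one into the other gives q_B = 71/3 and q_G = 80/3.
Total output Q = 151/3, so price P = 85 - 151/3 = 104/3.

34.67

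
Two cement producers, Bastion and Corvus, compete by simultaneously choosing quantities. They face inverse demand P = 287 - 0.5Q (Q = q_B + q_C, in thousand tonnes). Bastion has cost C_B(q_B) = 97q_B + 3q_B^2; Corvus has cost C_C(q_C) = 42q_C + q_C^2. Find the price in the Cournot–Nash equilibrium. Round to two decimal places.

237.18

Bastion's profit: π_B = (287 - 0.5Q)q_B - (97q_B + 3q_B²). Setting ∂π_B/∂q_B = 0: 190 - 7q_B - (1/2)(q_C) = 0.
Corvus's first-order condition: 245 - 3q_C - (1/2)(q_B) = 0.
Rearranging gives the reaction functions q_B = (190 - (1/2)q_C)/7 and q_C = (245 - (1/2)q_B)/3.
Solving the pair: q_B = 1790/83, q_C = 78.0723.
Total output Q = 99.6386, so price P = 287 - (1/2)·99.6386 = 237.1807.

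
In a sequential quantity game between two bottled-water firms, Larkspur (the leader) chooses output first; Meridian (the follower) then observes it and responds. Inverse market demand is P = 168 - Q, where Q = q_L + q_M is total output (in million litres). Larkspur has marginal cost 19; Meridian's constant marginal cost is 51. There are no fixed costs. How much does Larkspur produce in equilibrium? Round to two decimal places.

The follower Meridian best-responds to any q_L: π_M = (168 - Q)q_M - 51q_M.
Setting the follower's marginal profit to zero, 117 - q_L - 2q_M = 0, i.e. q_M = (117 - q_L)/2.
Larkspur substitutes q_M(q_L) into its own profit: π_L = q_L(168 - q_L - (117 - q_L)/2) - 19q_L = (219/2 - (1/2)q_L)q_L - 19q_L.
The leader's first-order condition 181/2 - q_L = 0 yields q_L = 181/2.
Then q_M = (117 - 181/2)/2 = 53/4.

90.50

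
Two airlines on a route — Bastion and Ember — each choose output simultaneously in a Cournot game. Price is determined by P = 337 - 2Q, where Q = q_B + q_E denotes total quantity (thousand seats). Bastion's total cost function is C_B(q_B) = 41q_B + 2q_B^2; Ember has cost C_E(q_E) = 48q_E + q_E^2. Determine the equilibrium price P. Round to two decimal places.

Bastion's profit: π_B = (337 - 2Q)q_B - (41q_B + 2q_B²). Setting ∂π_B/∂q_B = 0: 296 - 8q_B - 2(q_E) = 0.
Ember's profit: π_E = (337 - 2Q)q_E - (48q_E + q_E²). Setting ∂π_E/∂q_E = 0: 289 - 6q_E - 2(q_B) = 0.
Rearranging gives the reaction functions q_B = (296 - 2q_E)/8 and q_E = (289 - 2q_B)/6.
Substituting one into the other gives q_B = 599/22 and q_E = 430/11.
Total output Q = 1459/22, so price P = 337 - 2·(1459/22) = 204.3636.

204.36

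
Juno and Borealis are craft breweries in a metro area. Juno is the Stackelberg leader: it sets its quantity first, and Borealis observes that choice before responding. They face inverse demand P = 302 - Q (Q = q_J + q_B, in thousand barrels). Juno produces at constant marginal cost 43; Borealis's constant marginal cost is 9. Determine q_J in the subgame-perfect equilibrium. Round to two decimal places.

Solve by backward induction. Given q_J, the follower Borealis maximises π_B = (302 - q_J - q_B)q_B - 9q_B.
∂π_B/∂q_B = 293 - q_J - 2q_B = 0 gives the reaction function q_B = (293 - q_J)/2.
Juno substitutes q_B(q_J) into its own profit: π_J = q_J(302 - q_J - (293 - q_J)/2) - 43q_J = (311/2 - (1/2)q_J)q_J - 43q_J.
Maximising: ∂π_J/∂q_J = 225/2 - q_J = 0, giving q_J = 225/2.
Then q_B = (293 - 225/2)/2 = 361/4.

112.50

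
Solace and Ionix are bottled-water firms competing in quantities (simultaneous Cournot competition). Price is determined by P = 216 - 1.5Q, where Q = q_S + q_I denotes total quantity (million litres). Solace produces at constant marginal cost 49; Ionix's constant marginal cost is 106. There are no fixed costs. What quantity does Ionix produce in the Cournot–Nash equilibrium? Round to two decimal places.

Solace's profit: π_S = (216 - 1.5Q)q_S - (49q_S). Setting ∂π_S/∂q_S = 0: 167 - 3q_S - (3/2)(q_I) = 0.
Ionix's first-order condition: 110 - 3q_I - (3/2)(q_S) = 0.
Rearranging gives the reaction functions q_S = (167 - (3/2)q_I)/3 and q_I = (110 - (3/2)q_S)/3.
Substituting one into the other gives q_S = 448/9 and q_I = 106/9.

11.78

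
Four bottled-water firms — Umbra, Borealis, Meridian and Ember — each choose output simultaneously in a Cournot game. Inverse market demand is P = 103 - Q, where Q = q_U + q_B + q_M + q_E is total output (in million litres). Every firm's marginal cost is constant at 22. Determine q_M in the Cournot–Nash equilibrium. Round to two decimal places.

A representative firm's profit is π_i = q_i(103 - Q) - 22q_i.
Setting ∂π_i/∂q_i = 0 with rivals' quantities fixed: 81 - 2q_i - Σ_{j≠i} q_j = 0.
By symmetry each firm produces the same amount; substituting Σ_{j≠i} q_j = 3q_i yields q_i = 81/5.

16.20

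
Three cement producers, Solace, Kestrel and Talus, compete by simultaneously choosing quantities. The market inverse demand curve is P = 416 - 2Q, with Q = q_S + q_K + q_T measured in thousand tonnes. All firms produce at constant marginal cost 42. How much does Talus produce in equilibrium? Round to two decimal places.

A representative firm's profit is π_i = q_i(416 - 2Q) - 42q_i.
Setting ∂π_i/∂q_i = 0 with rivals' quantities fixed: 374 - 4q_i - 2·Σ_{j≠i} q_j = 0.
By symmetry each firm produces the same amount; substituting Σ_{j≠i} q_j = 2q_i yields q_i = 374/8 = 187/4.

46.75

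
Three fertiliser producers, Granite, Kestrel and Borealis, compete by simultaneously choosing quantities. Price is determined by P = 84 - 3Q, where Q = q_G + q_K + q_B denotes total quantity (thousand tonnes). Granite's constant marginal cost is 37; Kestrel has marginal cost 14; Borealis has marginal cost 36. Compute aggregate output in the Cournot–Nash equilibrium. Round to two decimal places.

Granite's profit: π_G = (84 - 3Q)q_G - (37q_G). Setting ∂π_G/∂q_G = 0: 47 - 6q_G - 3(q_K + q_B) = 0.
Kestrel's profit: π_K = (84 - 3Q)q_K - (14q_K). Setting ∂π_K/∂q_K = 0: 70 - 6q_K - 3(q_G + q_B) = 0.
Borealis's first-order condition: 48 - 6q_B - 3(q_G + q_K) = 0.
Summing all 3 equations gives 165 − 12Q = 0, hence Q = 55/4.
Back-substituting: q_G = (47 − 165/4)/3 = 23/12, q_K = (70 − 165/4)/3 = 115/12, q_B = (48 − 165/4)/3 = 9/4.
Total output Q = 23/12 + 115/12 + 9/4 = 55/4.

13.75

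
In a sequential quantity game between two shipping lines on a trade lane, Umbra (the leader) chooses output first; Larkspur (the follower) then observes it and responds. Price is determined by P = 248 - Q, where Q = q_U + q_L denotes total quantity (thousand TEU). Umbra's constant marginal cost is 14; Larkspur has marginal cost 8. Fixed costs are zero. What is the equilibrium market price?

The follower Larkspur best-responds to any q_U: π_L = (248 - Q)q_L - 8q_L.
Setting the follower's marginal profit to zero, 240 - q_U - 2q_L = 0, i.e. q_L = (240 - q_U)/2.
Umbra substitutes q_L(q_U) into its own profit: π_U = q_U(248 - q_U - (240 - q_U)/2) - 14q_U = (128 - (1/2)q_U)q_U - 14q_U.
Maximising: ∂π_U/∂q_U = 114 - q_U = 0, giving q_U = 114.
Then q_L = (240 - 114)/2 = 63.
Total output Q = 177, so price P = 248 - 177 = 71.

71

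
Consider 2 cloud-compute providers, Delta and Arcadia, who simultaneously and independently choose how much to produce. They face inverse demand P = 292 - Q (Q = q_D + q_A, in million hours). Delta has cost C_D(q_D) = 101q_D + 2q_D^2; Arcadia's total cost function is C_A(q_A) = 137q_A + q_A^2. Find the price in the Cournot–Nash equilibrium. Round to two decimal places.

233.39

Delta's profit: π_D = (292 - Q)q_D - (101q_D + 2q_D²). Setting ∂π_D/∂q_D = 0: 191 - 6q_D - (q_A) = 0.
Arcadia's profit: π_A = (292 - Q)q_A - (137q_A + q_A²). Setting ∂π_A/∂q_A = 0: 155 - 4q_A - (q_D) = 0.
So q_D = (191 - q_A)/6 and q_A = (155 - q_D)/4.
Substituting one into the other gives q_D = 609/23 and q_A = 739/23.
Total output Q = 1348/23, so price P = 292 - 1348/23 = 233.3913.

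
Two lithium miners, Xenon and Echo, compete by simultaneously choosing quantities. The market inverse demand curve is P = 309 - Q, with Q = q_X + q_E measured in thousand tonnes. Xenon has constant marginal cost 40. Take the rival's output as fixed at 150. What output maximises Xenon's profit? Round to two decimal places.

With the rival's output fixed at 150, Xenon's profit is π_X = (309 - 150 - q_X)q_X - (40q_X) = (159 - q_X)q_X - (40q_X).
∂π_X/∂q_X = 119 - 2q_X = 0, so q_X = 119/2.

59.50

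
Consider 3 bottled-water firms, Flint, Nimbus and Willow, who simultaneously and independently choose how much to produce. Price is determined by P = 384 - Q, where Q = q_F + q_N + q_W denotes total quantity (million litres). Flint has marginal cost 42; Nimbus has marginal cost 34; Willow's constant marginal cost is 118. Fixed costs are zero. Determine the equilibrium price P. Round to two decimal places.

Flint's profit: π_F = (384 - Q)q_F - (42q_F). Setting ∂π_F/∂q_F = 0: 342 - 2q_F - (q_N + q_W) = 0.
Nimbus's profit: π_N = (384 - Q)q_N - (34q_N). Setting ∂π_N/∂q_N = 0: 350 - 2q_N - (q_F + q_W) = 0.
Willow's profit: π_W = (384 - Q)q_W - (118q_W). Setting ∂π_W/∂q_W = 0: 266 - 2q_W - (q_F + q_N) = 0.
Adding the 3 first-order conditions: 958 − 4Q = 0, so Q = 479/2.
Back-substituting: q_F = (342 − 479/2) = 205/2, q_N = (350 − 479/2) = 221/2, q_W = (266 − 479/2) = 53/2.
Total output Q = 479/2, so price P = 384 - 479/2 = 289/2.

144.50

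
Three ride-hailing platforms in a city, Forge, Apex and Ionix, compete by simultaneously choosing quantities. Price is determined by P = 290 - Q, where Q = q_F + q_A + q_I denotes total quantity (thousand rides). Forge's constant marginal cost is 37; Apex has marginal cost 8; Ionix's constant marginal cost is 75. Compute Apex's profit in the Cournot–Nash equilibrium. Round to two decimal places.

8930.25

Forge's profit: π_F = (290 - Q)q_F - (37q_F). Setting ∂π_F/∂q_F = 0: 253 - 2q_F - (q_A + q_I) = 0.
Apex's first-order condition: 282 - 2q_A - (q_F + q_I) = 0.
Ionix's first-order condition: 215 - 2q_I - (q_F + q_A) = 0.
Summing all 3 equations gives 750 − 4Q = 0, hence Q = 375/2.
Back-substituting: q_F = (253 − 375/2) = 131/2, q_A = (282 − 375/2) = 189/2, q_I = (215 − 375/2) = 55/2.
Price P = 290 - 375/2 = 205/2.
Apex's profit: (205/2 - 8)·(189/2) = 8930.2500.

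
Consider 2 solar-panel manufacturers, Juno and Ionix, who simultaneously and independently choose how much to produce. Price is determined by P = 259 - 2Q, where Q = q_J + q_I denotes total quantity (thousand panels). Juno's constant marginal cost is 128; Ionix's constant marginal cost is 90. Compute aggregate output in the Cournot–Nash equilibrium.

50

Juno's profit: π_J = (259 - 2Q)q_J - (128q_J). Setting ∂π_J/∂q_J = 0: 131 - 4q_J - 2(q_I) = 0.
Ionix's first-order condition: 169 - 4q_I - 2(q_J) = 0.
Rearranging gives the reaction functions q_J = (131 - 2q_I)/4 and q_I = (169 - 2q_J)/4.
Solving the pair: q_J = 31/2, q_I = 69/2.
Total output Q = 31/2 + 69/2 = 50.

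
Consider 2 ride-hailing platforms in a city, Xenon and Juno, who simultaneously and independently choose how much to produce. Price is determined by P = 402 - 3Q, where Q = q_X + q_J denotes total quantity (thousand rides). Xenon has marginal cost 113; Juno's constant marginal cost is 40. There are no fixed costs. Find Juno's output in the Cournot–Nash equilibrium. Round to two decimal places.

48.33

Xenon's profit: π_X = (402 - 3Q)q_X - (113q_X). Setting ∂π_X/∂q_X = 0: 289 - 6q_X - 3(q_J) = 0.
Juno's profit: π_J = (402 - 3Q)q_J - (40q_J). Setting ∂π_J/∂q_J = 0: 362 - 6q_J - 3(q_X) = 0.
Best responses: q_X = (289 - 3q_J)/6, q_J = (362 - 3q_X)/6.
Substituting one into the other gives q_X = 24 and q_J = 145/3.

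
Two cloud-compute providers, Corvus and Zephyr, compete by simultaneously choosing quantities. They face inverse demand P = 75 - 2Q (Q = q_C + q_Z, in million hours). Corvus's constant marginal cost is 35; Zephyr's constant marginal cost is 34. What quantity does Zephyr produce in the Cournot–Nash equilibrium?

7

Corvus's profit: π_C = (75 - 2Q)q_C - (35q_C). Setting ∂π_C/∂q_C = 0: 40 - 4q_C - 2(q_Z) = 0.
Zephyr's profit: π_Z = (75 - 2Q)q_Z - (34q_Z). Setting ∂π_Z/∂q_Z = 0: 41 - 4q_Z - 2(q_C) = 0.
So q_C = (40 - 2q_Z)/4 and q_Z = (41 - 2q_C)/4.
Solving the pair: q_C = 13/2, q_Z = 7.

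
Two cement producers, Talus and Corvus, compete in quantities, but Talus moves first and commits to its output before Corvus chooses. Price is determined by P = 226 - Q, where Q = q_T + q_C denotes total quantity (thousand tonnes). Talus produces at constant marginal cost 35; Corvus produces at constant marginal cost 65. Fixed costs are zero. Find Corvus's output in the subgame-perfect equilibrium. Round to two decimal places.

25.25

Solve by backward induction. Given q_T, the follower Corvus maximises π_C = (226 - q_T - q_C)q_C - 65q_C.
Setting the follower's marginal profit to zero, 161 - q_T - 2q_C = 0, i.e. q_C = (161 - q_T)/2.
Talus substitutes q_C(q_T) into its own profit: π_T = q_T(226 - q_T - (161 - q_T)/2) - 35q_T = (291/2 - (1/2)q_T)q_T - 35q_T.
The leader's first-order condition 221/2 - q_T = 0 yields q_T = 221/2.
Then q_C = (161 - 221/2)/2 = 101/4.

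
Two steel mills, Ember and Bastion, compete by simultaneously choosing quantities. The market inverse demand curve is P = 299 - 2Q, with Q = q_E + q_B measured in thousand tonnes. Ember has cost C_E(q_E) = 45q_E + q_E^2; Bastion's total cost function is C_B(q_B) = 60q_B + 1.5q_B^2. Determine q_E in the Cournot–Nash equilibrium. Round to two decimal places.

Ember's profit: π_E = (299 - 2Q)q_E - (45q_E + q_E²). Setting ∂π_E/∂q_E = 0: 254 - 6q_E - 2(q_B) = 0.
Bastion's first-order condition: 239 - 7q_B - 2(q_E) = 0.
Best responses: q_E = (254 - 2q_B)/6, q_B = (239 - 2q_E)/7.
Solving the pair: q_E = 650/19, q_B = 463/19.

34.21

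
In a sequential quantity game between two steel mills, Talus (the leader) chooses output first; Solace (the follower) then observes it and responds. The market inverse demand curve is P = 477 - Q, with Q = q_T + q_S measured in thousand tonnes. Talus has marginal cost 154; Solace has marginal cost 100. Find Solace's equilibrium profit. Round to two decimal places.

14701.56

Solve by backward induction. Given q_T, the follower Solace maximises π_S = (477 - q_T - q_S)q_S - 100q_S.
∂π_S/∂q_S = 377 - q_T - 2q_S = 0 gives the reaction function q_S = (377 - q_T)/2.
The leader anticipates this reaction. Substituting into P = 477 - Q gives P = 577/2 - (1/2)q_T, so π_T = (577/2 - (1/2)q_T)q_T - 154q_T.
The leader's first-order condition 269/2 - q_T = 0 yields q_T = 269/2.
Then q_S = (377 - 269/2)/2 = 485/4.
Price P = 477 - 1023/4 = 885/4.
Solace's profit: (885/4 - 100)·(485/4) = 14701.5625.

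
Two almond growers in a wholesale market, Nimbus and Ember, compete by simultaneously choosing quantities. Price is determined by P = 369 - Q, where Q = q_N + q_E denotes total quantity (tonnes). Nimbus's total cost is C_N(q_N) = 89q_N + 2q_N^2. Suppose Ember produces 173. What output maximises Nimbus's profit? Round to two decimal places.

With the rival's output fixed at 173, Nimbus's profit is π_N = (369 - 173 - q_N)q_N - (89q_N + 2q_N²) = (196 - q_N)q_N - (89q_N + 2q_N²).
∂π_N/∂q_N = 107 - 6q_N = 0, so q_N = 107/6.

17.83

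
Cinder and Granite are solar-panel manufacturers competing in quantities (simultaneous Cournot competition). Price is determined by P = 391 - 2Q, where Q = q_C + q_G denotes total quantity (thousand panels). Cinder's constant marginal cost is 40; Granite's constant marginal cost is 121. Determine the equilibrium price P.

184

Cinder's profit: π_C = (391 - 2Q)q_C - (40q_C). Setting ∂π_C/∂q_C = 0: 351 - 4q_C - 2(q_G) = 0.
Granite's first-order condition: 270 - 4q_G - 2(q_C) = 0.
So q_C = (351 - 2q_G)/4 and q_G = (270 - 2q_C)/4.
Substituting one into the other gives q_C = 72 and q_G = 63/2.
Total output Q = 207/2, so price P = 391 - 2·(207/2) = 184.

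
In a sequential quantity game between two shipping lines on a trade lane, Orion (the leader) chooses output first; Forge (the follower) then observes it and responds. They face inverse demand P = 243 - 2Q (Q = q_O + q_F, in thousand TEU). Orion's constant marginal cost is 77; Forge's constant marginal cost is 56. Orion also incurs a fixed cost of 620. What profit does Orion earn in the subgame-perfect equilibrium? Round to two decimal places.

694.06

The follower Forge best-responds to any q_O: π_F = (243 - 2Q)q_F - 56q_F.
Setting the follower's marginal profit to zero, 187 - 2q_O - 4q_F = 0, i.e. q_F = (187 - 2q_O)/4.
The leader anticipates this reaction. Substituting into P = 243 - 2Q gives P = 299/2 - q_O, so π_O = (299/2 - q_O)q_O - 77q_O.
Maximising: ∂π_O/∂q_O = 145/2 - 2q_O = 0, giving q_O = 145/4.
Then q_F = (187 - 2·(145/4))/4 = 229/8.
Price P = 243 - 2·(519/8) = 453/4.
Orion's profit: (453/4 - 77)·(145/4) - 620 = 694.0625.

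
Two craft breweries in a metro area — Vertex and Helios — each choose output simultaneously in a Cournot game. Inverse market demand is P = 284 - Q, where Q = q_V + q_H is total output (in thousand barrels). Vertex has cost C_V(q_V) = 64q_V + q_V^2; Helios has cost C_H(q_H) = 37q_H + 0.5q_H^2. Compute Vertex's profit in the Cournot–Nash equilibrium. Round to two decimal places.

Vertex's profit: π_V = (284 - Q)q_V - (64q_V + q_V²). Setting ∂π_V/∂q_V = 0: 220 - 4q_V - (q_H) = 0.
Helios's first-order condition: 247 - 3q_H - (q_V) = 0.
Best responses: q_V = (220 - q_H)/4, q_H = (247 - q_V)/3.
Substituting one into the other gives q_V = 413/11 and q_H = 768/11.
Price P = 284 - 1181/11 = 1943/11.
Vertex's profit: (1943/11)·(413/11) - 64·(413/11) - (413/11)² = 2819.3223.

2819.32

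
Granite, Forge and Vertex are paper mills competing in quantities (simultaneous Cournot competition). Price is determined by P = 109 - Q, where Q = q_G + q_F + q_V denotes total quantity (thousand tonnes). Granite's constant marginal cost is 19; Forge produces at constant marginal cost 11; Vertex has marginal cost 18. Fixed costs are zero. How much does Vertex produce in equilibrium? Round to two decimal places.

21.25

Granite's profit: π_G = (109 - Q)q_G - (19q_G). Setting ∂π_G/∂q_G = 0: 90 - 2q_G - (q_F + q_V) = 0.
Forge's profit: π_F = (109 - Q)q_F - (11q_F). Setting ∂π_F/∂q_F = 0: 98 - 2q_F - (q_G + q_V) = 0.
Vertex's profit: π_V = (109 - Q)q_V - (18q_V). Setting ∂π_V/∂q_V = 0: 91 - 2q_V - (q_G + q_F) = 0.
Summing all 3 equations gives 279 − 4Q = 0, hence Q = 279/4.
Back-substituting: q_G = (90 − 279/4) = 81/4, q_F = (98 − 279/4) = 113/4, q_V = (91 − 279/4) = 85/4.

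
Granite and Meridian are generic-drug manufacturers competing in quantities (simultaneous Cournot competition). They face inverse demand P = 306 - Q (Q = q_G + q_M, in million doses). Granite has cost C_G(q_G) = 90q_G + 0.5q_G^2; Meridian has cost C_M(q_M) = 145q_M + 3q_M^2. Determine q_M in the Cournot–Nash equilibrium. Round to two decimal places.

Granite's profit: π_G = (306 - Q)q_G - (90q_G + (1/2)q_G²). Setting ∂π_G/∂q_G = 0: 216 - 3q_G - (q_M) = 0.
Meridian's profit: π_M = (306 - Q)q_M - (145q_M + 3q_M²). Setting ∂π_M/∂q_M = 0: 161 - 8q_M - (q_G) = 0.
Rearranging gives the reaction functions q_G = (216 - q_M)/3 and q_M = (161 - q_G)/8.
Solving the pair: q_G = 1567/23, q_M = 267/23.

11.61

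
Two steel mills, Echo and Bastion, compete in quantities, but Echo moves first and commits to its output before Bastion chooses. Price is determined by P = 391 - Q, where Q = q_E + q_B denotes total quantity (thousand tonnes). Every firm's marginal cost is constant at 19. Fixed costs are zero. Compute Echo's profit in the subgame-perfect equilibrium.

17298

Solve by backward induction. Given q_E, the follower Bastion maximises π_B = (391 - q_E - q_B)q_B - 19q_B.
Follower FOC: 372 - q_E - 2q_B = 0, so q_B(q_E) = (372 - q_E)/2.
The leader anticipates this reaction. Substituting into P = 391 - Q gives P = 205 - (1/2)q_E, so π_E = (205 - (1/2)q_E)q_E - 19q_E.
Leader FOC: 186 - q_E = 0, so q_E = 186.
Then q_B = (372 - 186)/2 = 93.
Price P = 391 - 279 = 112.
Echo's profit: (112 - 19)·186 = 17298.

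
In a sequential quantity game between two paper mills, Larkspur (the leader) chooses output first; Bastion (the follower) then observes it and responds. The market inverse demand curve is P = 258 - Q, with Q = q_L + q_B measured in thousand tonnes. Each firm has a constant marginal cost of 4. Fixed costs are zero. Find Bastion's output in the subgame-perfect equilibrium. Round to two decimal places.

The follower Bastion best-responds to any q_L: π_B = (258 - Q)q_B - 4q_B.
∂π_B/∂q_B = 254 - q_L - 2q_B = 0 gives the reaction function q_B = (254 - q_L)/2.
Larkspur substitutes q_B(q_L) into its own profit: π_L = q_L(258 - q_L - (254 - q_L)/2) - 4q_L = (131 - (1/2)q_L)q_L - 4q_L.
Leader FOC: 127 - q_L = 0, so q_L = 127.
Then q_B = (254 - 127)/2 = 127/2.

63.50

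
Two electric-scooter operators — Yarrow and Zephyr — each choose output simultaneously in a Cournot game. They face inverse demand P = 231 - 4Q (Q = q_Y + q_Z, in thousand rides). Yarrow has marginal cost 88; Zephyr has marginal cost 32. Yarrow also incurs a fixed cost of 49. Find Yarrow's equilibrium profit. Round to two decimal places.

161.25

Yarrow's profit: π_Y = (231 - 4Q)q_Y - (88q_Y). Setting ∂π_Y/∂q_Y = 0: 143 - 8q_Y - 4(q_Z) = 0.
Zephyr's profit: π_Z = (231 - 4Q)q_Z - (32q_Z). Setting ∂π_Z/∂q_Z = 0: 199 - 8q_Z - 4(q_Y) = 0.
Rearranging gives the reaction functions q_Y = (143 - 4q_Z)/8 and q_Z = (199 - 4q_Y)/8.
Substituting one into the other gives q_Y = 29/4 and q_Z = 85/4.
Price P = 231 - 4·(57/2) = 117.
Yarrow's profit: (117 - 88)·(29/4) - 49 = 645/4.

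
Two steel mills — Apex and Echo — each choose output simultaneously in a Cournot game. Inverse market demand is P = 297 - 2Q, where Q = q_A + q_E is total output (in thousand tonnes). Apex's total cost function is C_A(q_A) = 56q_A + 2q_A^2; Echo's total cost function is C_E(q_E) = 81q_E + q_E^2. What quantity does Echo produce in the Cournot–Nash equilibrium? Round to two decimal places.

Apex's profit: π_A = (297 - 2Q)q_A - (56q_A + 2q_A²). Setting ∂π_A/∂q_A = 0: 241 - 8q_A - 2(q_E) = 0.
Echo's profit: π_E = (297 - 2Q)q_E - (81q_E + q_E²). Setting ∂π_E/∂q_E = 0: 216 - 6q_E - 2(q_A) = 0.
So q_A = (241 - 2q_E)/8 and q_E = (216 - 2q_A)/6.
Solving the pair: q_A = 507/22, q_E = 623/22.

28.32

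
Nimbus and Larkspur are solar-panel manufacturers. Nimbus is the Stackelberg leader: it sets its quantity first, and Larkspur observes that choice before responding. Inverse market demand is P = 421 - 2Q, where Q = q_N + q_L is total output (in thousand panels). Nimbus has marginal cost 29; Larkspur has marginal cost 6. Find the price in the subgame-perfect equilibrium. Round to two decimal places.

121.25

Solve by backward induction. Given q_N, the follower Larkspur maximises π_L = (421 - 2q_N - 2q_L)q_L - 6q_L.
∂π_L/∂q_L = 415 - 2q_N - 4q_L = 0 gives the reaction function q_L = (415 - 2q_N)/4.
Nimbus substitutes q_L(q_N) into its own profit: π_N = q_N(421 - 2q_N - (415 - 2q_N)/2) - 29q_N = (427/2 - q_N)q_N - 29q_N.
The leader's first-order condition 369/2 - 2q_N = 0 yields q_N = 369/4.
Then q_L = (415 - 2·(369/4))/4 = 461/8.
Total output Q = 1199/8, so price P = 421 - 2·(1199/8) = 485/4.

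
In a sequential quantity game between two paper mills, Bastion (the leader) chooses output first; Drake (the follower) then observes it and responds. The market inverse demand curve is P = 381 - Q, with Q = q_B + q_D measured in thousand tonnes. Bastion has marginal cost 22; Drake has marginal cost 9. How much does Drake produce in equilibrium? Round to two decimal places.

99.50

The follower Drake best-responds to any q_B: π_D = (381 - Q)q_D - 9q_D.
Follower FOC: 372 - q_B - 2q_D = 0, so q_D(q_B) = (372 - q_B)/2.
The leader anticipates this reaction. Substituting into P = 381 - Q gives P = 195 - (1/2)q_B, so π_B = (195 - (1/2)q_B)q_B - 22q_B.
Maximising: ∂π_B/∂q_B = 173 - q_B = 0, giving q_B = 173.
Then q_D = (372 - 173)/2 = 199/2.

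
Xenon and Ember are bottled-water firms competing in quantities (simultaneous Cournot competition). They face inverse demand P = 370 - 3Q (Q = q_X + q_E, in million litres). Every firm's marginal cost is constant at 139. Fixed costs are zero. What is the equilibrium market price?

216

A representative firm's profit is π_i = q_i(370 - 3Q) - 139q_i.
Setting ∂π_i/∂q_i = 0 with rivals' quantities fixed: 231 - 6q_i - 3q_j = 0.
With identical firms every q_j equals q_i, so q_j = q_i and 231 = 9q_i, giving q_i = 77/3.
Total output Q = 154/3, so price P = 370 - 3·(154/3) = 216.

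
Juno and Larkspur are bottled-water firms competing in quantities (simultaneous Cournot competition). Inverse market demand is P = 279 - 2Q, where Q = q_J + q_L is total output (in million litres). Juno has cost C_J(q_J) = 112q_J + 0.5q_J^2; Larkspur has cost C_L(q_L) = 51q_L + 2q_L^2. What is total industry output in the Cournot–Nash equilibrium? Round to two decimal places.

Juno's profit: π_J = (279 - 2Q)q_J - (112q_J + (1/2)q_J²). Setting ∂π_J/∂q_J = 0: 167 - 5q_J - 2(q_L) = 0.
Larkspur's profit: π_L = (279 - 2Q)q_L - (51q_L + 2q_L²). Setting ∂π_L/∂q_L = 0: 228 - 8q_L - 2(q_J) = 0.
Best responses: q_J = (167 - 2q_L)/5, q_L = (228 - 2q_J)/8.
Substituting one into the other gives q_J = 220/9 and q_L = 403/18.
Total output Q = 220/9 + 403/18 = 281/6.

46.83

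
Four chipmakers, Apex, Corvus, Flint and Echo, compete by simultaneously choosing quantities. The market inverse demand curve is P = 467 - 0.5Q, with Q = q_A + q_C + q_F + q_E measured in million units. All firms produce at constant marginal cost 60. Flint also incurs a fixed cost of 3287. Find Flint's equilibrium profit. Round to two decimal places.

9964.92

A representative firm's profit is π_i = q_i(467 - 0.5Q) - 60q_i.
Setting ∂π_i/∂q_i = 0 with rivals' quantities fixed: 407 - q_i - (1/2)·Σ_{j≠i} q_j = 0.
By symmetry each firm produces the same amount; substituting Σ_{j≠i} q_j = 3q_i yields q_i = 407/(5/2) = 814/5.
Price P = 467 - (1/2)·651.2000 = 707/5.
Flint's profit: (707/5 - 60)·(814/5) - 3287 = 9964.9200.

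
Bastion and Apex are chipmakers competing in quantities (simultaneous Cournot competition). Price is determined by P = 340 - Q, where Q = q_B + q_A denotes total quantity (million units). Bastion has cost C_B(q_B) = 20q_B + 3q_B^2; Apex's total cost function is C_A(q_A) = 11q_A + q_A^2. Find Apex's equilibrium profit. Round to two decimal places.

Bastion's profit: π_B = (340 - Q)q_B - (20q_B + 3q_B²). Setting ∂π_B/∂q_B = 0: 320 - 8q_B - (q_A) = 0.
Apex's profit: π_A = (340 - Q)q_A - (11q_A + q_A²). Setting ∂π_A/∂q_A = 0: 329 - 4q_A - (q_B) = 0.
So q_B = (320 - q_A)/8 and q_A = (329 - q_B)/4.
Substituting one into the other gives q_B = 951/31 and q_A = 74.5806.
Price P = 340 - 105.2581 = 234.7419.
Apex's profit: 234.7419·74.5806 - 11·74.5806 - 74.5806² = 11124.5453.

11124.55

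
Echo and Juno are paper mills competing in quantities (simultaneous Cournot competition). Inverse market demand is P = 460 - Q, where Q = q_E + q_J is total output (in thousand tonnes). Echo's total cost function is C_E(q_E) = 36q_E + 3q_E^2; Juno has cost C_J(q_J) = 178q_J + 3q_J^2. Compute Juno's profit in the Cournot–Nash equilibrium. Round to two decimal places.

3382.44

Echo's profit: π_E = (460 - Q)q_E - (36q_E + 3q_E²). Setting ∂π_E/∂q_E = 0: 424 - 8q_E - (q_J) = 0.
Juno's profit: π_J = (460 - Q)q_J - (178q_J + 3q_J²). Setting ∂π_J/∂q_J = 0: 282 - 8q_J - (q_E) = 0.
So q_E = (424 - q_J)/8 and q_J = (282 - q_E)/8.
Solving the pair: q_E = 49.3651, q_J = 1832/63.
Price P = 460 - 706/9 = 381.5556.
Juno's profit: 381.5556·(1832/63) - 178·(1832/63) - 3(1832/63)² = 3382.4379.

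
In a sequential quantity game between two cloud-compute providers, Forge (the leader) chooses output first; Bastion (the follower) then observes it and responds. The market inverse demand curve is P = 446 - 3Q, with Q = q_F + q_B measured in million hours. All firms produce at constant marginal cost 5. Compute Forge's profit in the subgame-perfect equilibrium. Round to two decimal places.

Solve by backward induction. Given q_F, the follower Bastion maximises π_B = (446 - 3q_F - 3q_B)q_B - 5q_B.
Setting the follower's marginal profit to zero, 441 - 3q_F - 6q_B = 0, i.e. q_B = (441 - 3q_F)/6.
Forge substitutes q_B(q_F) into its own profit: π_F = q_F(446 - 3q_F - (441 - 3q_F)/2) - 5q_F = (451/2 - (3/2)q_F)q_F - 5q_F.
The leader's first-order condition 441/2 - 3q_F = 0 yields q_F = 147/2.
Then q_B = (441 - 3·(147/2))/6 = 147/4.
Price P = 446 - 3·(441/4) = 461/4.
Forge's profit: (461/4 - 5)·(147/2) = 8103.3750.

8103.38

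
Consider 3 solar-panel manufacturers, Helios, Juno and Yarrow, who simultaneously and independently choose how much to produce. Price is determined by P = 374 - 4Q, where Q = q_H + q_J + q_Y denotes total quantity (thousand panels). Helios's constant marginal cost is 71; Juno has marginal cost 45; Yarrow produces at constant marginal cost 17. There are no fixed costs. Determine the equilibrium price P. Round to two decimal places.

126.75

Helios's profit: π_H = (374 - 4Q)q_H - (71q_H). Setting ∂π_H/∂q_H = 0: 303 - 8q_H - 4(q_J + q_Y) = 0.
Juno's profit: π_J = (374 - 4Q)q_J - (45q_J). Setting ∂π_J/∂q_J = 0: 329 - 8q_J - 4(q_H + q_Y) = 0.
Yarrow's profit: π_Y = (374 - 4Q)q_Y - (17q_Y). Setting ∂π_Y/∂q_Y = 0: 357 - 8q_Y - 4(q_H + q_J) = 0.
Adding the 3 first-order conditions: 989 − 16Q = 0, so Q = 989/16.
Back-substituting: q_H = (303 − 989/4)/4 = 223/16, q_J = (329 − 989/4)/4 = 327/16, q_Y = (357 − 989/4)/4 = 439/16.
Total output Q = 989/16, so price P = 374 - 4·(989/16) = 507/4.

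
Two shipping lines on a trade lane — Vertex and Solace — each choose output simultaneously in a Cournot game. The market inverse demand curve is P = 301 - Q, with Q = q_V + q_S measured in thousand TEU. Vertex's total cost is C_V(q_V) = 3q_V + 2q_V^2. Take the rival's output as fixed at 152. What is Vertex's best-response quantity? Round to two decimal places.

With the rival's output fixed at 152, Vertex's profit is π_V = (301 - 152 - q_V)q_V - (3q_V + 2q_V²) = (149 - q_V)q_V - (3q_V + 2q_V²).
∂π_V/∂q_V = 146 - 6q_V = 0, so q_V = 73/3.

24.33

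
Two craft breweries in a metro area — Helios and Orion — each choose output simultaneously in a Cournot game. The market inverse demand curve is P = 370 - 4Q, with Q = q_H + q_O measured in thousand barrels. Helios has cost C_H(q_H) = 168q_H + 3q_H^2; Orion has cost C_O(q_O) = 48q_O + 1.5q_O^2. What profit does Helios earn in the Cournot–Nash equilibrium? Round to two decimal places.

Helios's profit: π_H = (370 - 4Q)q_H - (168q_H + 3q_H²). Setting ∂π_H/∂q_H = 0: 202 - 14q_H - 4(q_O) = 0.
Orion's profit: π_O = (370 - 4Q)q_O - (48q_O + (3/2)q_O²). Setting ∂π_O/∂q_O = 0: 322 - 11q_O - 4(q_H) = 0.
Rearranging gives the reaction functions q_H = (202 - 4q_O)/14 and q_O = (322 - 4q_H)/11.
Solving the pair: q_H = 467/69, q_O = 1850/69.
Price P = 370 - 4·33.5797 = 235.6812.
Helios's profit: 235.6812·(467/69) - 168·(467/69) - 3(467/69)² = 320.6518.

320.65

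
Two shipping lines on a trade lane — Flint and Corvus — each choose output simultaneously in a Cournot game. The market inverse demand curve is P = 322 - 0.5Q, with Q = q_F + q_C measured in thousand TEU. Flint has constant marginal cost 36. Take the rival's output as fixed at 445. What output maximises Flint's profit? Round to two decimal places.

With the rival's output fixed at 445, Flint's profit is π_F = (322 - (1/2)·445 - (1/2)q_F)q_F - (36q_F) = (199/2 - (1/2)q_F)q_F - (36q_F).
∂π_F/∂q_F = 127/2 - q_F = 0, so q_F = 127/2.

63.50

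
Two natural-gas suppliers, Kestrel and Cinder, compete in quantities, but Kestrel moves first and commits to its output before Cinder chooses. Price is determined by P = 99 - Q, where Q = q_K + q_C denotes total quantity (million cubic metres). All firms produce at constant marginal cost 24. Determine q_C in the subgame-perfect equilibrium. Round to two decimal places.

18.75

Solve by backward induction. Given q_K, the follower Cinder maximises π_C = (99 - q_K - q_C)q_C - 24q_C.
Follower FOC: 75 - q_K - 2q_C = 0, so q_C(q_K) = (75 - q_K)/2.
The leader anticipates this reaction. Substituting into P = 99 - Q gives P = 123/2 - (1/2)q_K, so π_K = (123/2 - (1/2)q_K)q_K - 24q_K.
Maximising: ∂π_K/∂q_K = 75/2 - q_K = 0, giving q_K = 75/2.
Then q_C = (75 - 75/2)/2 = 75/4.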